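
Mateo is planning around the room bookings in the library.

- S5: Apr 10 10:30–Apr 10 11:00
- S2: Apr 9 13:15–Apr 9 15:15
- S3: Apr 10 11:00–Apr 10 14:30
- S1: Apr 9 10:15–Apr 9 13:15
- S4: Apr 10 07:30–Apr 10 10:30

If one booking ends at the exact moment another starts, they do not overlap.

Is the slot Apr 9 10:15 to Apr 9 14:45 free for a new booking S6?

No — it overlaps S1, S2

S1: starts Apr 9 10:15 before S6 ends Apr 9 14:45, and ends Apr 9 13:15 after S6 starts Apr 9 10:15 → overlap.
S2: starts Apr 9 13:15 before S6 ends Apr 9 14:45, and ends Apr 9 15:15 after S6 starts Apr 9 10:15 → overlap.
S4: starts Apr 10 07:30 at or after S6 ends Apr 9 14:45 → clear.
S5: starts Apr 10 10:30 at or after S6 ends Apr 9 14:45 → clear.
S3: starts Apr 10 11:00 at or after S6 ends Apr 9 14:45 → clear.
S6 overlaps S1, S2.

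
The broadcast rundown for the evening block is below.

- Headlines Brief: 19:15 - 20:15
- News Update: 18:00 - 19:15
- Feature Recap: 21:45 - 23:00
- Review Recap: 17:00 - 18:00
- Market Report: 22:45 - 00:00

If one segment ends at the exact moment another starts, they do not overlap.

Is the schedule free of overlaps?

No

Sorted by start: Review Recap, News Update, Headlines Brief, Feature Recap, Market Report.
News Update starts exactly when Review Recap ends (back-to-back, no overlap) — done with Review Recap.
Headlines Brief starts exactly when News Update ends (back-to-back, no overlap) — done with News Update.
Feature Recap starts after Headlines Brief ends — done with Headlines Brief.
Market Report starts before Feature Recap ends → Feature Recap and Market Report overlap.
That's a conflict, so the schedule is not conflict-free.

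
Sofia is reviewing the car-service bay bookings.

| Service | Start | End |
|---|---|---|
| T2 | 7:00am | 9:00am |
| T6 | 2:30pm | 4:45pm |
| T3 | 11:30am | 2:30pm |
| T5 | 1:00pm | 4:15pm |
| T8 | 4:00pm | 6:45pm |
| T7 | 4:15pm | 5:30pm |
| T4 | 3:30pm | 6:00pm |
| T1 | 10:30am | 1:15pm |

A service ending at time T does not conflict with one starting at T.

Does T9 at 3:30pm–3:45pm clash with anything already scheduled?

T2: ends 9:00am at or before T9 starts 3:30pm → clear.
T1: ends 1:15pm at or before T9 starts 3:30pm → clear.
T3: ends 2:30pm at or before T9 starts 3:30pm → clear.
T5: starts 1:00pm before T9 ends 3:45pm, and ends 4:15pm after T9 starts 3:30pm → overlap.
T6: starts 2:30pm before T9 ends 3:45pm, and ends 4:45pm after T9 starts 3:30pm → overlap.
T4: starts 3:30pm before T9 ends 3:45pm, and ends 6:00pm after T9 starts 3:30pm → overlap.
T8: starts 4:00pm at or after T9 ends 3:45pm → clear.
T7: starts 4:15pm at or after T9 ends 3:45pm → clear.
T9 overlaps T4, T5, T6.

Yes — it overlaps T4, T5, T6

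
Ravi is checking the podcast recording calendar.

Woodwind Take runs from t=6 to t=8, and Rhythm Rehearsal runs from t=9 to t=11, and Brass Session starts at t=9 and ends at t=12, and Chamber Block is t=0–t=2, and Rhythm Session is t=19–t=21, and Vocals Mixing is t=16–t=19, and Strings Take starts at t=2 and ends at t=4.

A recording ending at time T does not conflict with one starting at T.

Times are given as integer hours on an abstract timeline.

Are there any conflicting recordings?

Yes

Sorted by start: Chamber Block, Strings Take, Woodwind Take, Brass Session, Rhythm Rehearsal, Vocals Mixing, Rhythm Session.
Strings Take starts exactly when Chamber Block ends (back-to-back, no overlap); Chamber Block is clear from here.
Woodwind Take starts after Strings Take ends; Strings Take is clear from here.
Brass Session starts after Woodwind Take ends; Woodwind Take is clear from here.
Rhythm Rehearsal starts before Brass Session ends → Brass Session and Rhythm Rehearsal overlap.
That's a conflict, so the schedule is not conflict-free.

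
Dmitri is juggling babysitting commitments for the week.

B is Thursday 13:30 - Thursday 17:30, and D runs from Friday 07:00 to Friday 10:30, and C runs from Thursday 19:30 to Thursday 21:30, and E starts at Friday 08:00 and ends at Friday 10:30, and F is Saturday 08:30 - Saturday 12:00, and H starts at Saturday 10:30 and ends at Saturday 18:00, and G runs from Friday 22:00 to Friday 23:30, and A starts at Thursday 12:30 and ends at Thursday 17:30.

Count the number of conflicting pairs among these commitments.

3

Sorted by start: A, B, C, D, E, G, F, H.
B starts before A ends → A and B overlap.
C starts after A ends; A is clear from here.
C starts after B ends; B is clear from here.
D starts after C ends; C is clear from here.
E starts before D ends → D and E overlap.
G starts after D ends; D is clear from here.
G starts after E ends; E is clear from here.
F starts after G ends; G is clear from here.
H starts before F ends → F and H overlap.
Overlapping pairs: A & B, D & E, F & H — 3 in total.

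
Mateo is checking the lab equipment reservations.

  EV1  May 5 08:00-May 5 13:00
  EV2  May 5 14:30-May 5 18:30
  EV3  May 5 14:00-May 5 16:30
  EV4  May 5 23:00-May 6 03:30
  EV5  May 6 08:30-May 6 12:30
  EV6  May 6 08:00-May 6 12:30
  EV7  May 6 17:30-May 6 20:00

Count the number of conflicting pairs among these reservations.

Sorted by start: EV1, EV3, EV2, EV4, EV6, EV5, EV7.
EV3 starts after EV1 ends — done with EV1.
EV2 starts before EV3 ends → EV3 and EV2 overlap.
EV4 starts after EV3 ends — done with EV3.
EV4 starts after EV2 ends — done with EV2.
EV6 starts after EV4 ends — done with EV4.
EV5 starts before EV6 ends → EV6 and EV5 overlap.
EV7 starts after EV6 ends.
EV7 starts after EV5 ends.
Overlapping pairs: EV2 & EV3, EV5 & EV6 — 2 in total.

2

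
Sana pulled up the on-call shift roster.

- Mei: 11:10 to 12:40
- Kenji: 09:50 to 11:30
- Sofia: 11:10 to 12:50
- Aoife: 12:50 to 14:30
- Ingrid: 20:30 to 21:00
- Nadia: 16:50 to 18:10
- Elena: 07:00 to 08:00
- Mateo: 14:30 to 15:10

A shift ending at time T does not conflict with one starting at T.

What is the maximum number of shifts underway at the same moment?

Walk through starts and ends in time order (an end at T is processed before a start at T):
07:00 start Elena → 1
08:00 end Elena → 0
09:50 start Kenji → 1
11:10 start Mei → 2
11:10 start Sofia → 3
11:30 end Kenji → 2
12:40 end Mei → 1
12:50 end Sofia → 0
12:50 start Aoife → 1
14:30 end Aoife → 0
14:30 start Mateo → 1
15:10 end Mateo → 0
16:50 start Nadia → 1
18:10 end Nadia → 0
20:30 start Ingrid → 1
21:00 end Ingrid → 0
Peak is 3, at 11:10 (Kenji, Mei, Sofia).

3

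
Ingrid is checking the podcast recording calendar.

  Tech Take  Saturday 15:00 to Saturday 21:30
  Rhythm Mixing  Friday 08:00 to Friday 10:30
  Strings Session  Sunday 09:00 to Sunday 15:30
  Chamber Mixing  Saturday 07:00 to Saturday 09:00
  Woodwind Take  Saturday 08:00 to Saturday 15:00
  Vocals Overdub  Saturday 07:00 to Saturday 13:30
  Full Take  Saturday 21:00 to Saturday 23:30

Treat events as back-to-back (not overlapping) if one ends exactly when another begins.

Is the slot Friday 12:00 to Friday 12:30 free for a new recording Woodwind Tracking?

Rhythm Mixing: ends Friday 10:30 at or before Woodwind Tracking starts Friday 12:00 → clear.
Vocals Overdub: starts Saturday 07:00 at or after Woodwind Tracking ends Friday 12:30 → clear.
Chamber Mixing: starts Saturday 07:00 at or after Woodwind Tracking ends Friday 12:30 → clear.
Woodwind Take: starts Saturday 08:00 at or after Woodwind Tracking ends Friday 12:30 → clear.
Tech Take: starts Saturday 15:00 at or after Woodwind Tracking ends Friday 12:30 → clear.
Full Take: starts Saturday 21:00 at or after Woodwind Tracking ends Friday 12:30 → clear.
Strings Session: starts Sunday 09:00 at or after Woodwind Tracking ends Friday 12:30 → clear.

Yes — the slot is free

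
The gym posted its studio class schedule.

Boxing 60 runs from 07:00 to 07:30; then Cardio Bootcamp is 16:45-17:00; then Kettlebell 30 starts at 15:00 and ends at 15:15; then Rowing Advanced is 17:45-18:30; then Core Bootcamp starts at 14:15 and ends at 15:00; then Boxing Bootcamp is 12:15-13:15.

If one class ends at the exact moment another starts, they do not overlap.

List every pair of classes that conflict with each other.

Sorted by start: Boxing 60, Boxing Bootcamp, Core Bootcamp, Kettlebell 30, Cardio Bootcamp, Rowing Advanced.
Boxing Bootcamp starts after Boxing 60 ends; Boxing 60 is clear from here.
Core Bootcamp starts after Boxing Bootcamp ends; Boxing Bootcamp is clear from here.
Kettlebell 30 starts exactly when Core Bootcamp ends (back-to-back, no overlap); Core Bootcamp is clear from here.
Cardio Bootcamp starts after Kettlebell 30 ends; Kettlebell 30 is clear from here.
Rowing Advanced starts after Cardio Bootcamp ends.

no overlapping pairs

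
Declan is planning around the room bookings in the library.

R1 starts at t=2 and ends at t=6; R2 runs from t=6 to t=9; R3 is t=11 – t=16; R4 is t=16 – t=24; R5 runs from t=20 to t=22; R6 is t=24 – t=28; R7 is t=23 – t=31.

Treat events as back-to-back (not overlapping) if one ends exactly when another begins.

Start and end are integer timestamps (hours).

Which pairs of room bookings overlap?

Sorted by start: R1, R2, R3, R4, R5, R7, R6.
R2 starts exactly when R1 ends (back-to-back, no overlap), so R1 has no further overlaps.
R3 starts after R2 ends, so R2 has no further overlaps.
R4 starts exactly when R3 ends (back-to-back, no overlap), so R3 has no further overlaps.
R5 starts before R4 ends → R4 and R5 overlap.
R7 starts before R4 ends → R4 and R7 overlap.
R6 starts exactly when R4 ends (back-to-back, no overlap).
R7 starts after R5 ends, so R5 has no further overlaps.
R6 starts before R7 ends → R7 and R6 overlap.

R4 & R5, R4 & R7, R6 & R7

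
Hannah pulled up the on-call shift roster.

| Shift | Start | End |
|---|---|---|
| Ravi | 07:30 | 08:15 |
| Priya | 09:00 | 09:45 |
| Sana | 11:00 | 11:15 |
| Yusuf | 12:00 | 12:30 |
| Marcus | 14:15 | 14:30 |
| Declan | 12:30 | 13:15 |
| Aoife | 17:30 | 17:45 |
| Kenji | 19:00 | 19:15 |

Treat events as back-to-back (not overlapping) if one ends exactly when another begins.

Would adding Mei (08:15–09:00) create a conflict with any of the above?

Ravi: ends 08:15 at or before Mei starts 08:15 → clear.
Priya: starts 09:00 at or after Mei ends 09:00 → clear.
Sana: starts 11:00 at or after Mei ends 09:00 → clear.
Yusuf: starts 12:00 at or after Mei ends 09:00 → clear.
Declan: starts 12:30 at or after Mei ends 09:00 → clear.
Marcus: starts 14:15 at or after Mei ends 09:00 → clear.
Aoife: starts 17:30 at or after Mei ends 09:00 → clear.
Kenji: starts 19:00 at or after Mei ends 09:00 → clear.

No — it doesn't clash with anything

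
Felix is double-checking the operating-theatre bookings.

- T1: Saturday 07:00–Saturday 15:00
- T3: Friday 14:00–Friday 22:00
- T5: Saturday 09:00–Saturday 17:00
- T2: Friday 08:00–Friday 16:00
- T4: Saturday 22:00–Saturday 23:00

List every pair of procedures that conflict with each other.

Sorted by start: T2, T3, T1, T5, T4.
T3 starts before T2 ends → T2 and T3 overlap.
T1 starts after T2 ends, so nothing later overlaps T2 either.
T1 starts after T3 ends, so nothing later overlaps T3 either.
T5 starts before T1 ends → T1 and T5 overlap.
T4 starts after T1 ends.
T4 starts after T5 ends.

T1 & T5, T2 & T3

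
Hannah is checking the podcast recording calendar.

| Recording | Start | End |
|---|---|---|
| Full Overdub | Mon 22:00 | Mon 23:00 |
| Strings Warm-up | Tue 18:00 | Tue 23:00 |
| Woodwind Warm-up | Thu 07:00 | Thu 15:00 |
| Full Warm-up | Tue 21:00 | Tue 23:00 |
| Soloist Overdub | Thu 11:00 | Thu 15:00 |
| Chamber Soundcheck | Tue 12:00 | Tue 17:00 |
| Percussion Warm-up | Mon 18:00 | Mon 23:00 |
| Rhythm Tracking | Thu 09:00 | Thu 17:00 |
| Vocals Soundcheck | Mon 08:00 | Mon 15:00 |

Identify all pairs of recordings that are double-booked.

Full Overdub & Percussion Warm-up, Full Warm-up & Strings Warm-up, Rhythm Tracking & Soloist Overdub, Rhythm Tracking & Woodwind Warm-up, Soloist Overdub & Woodwind Warm-up

Sorted by start: Vocals Soundcheck, Percussion Warm-up, Full Overdub, Chamber Soundcheck, Strings Warm-up, Full Warm-up, Woodwind Warm-up, Rhythm Tracking, Soloist Overdub.
Percussion Warm-up starts after Vocals Soundcheck ends — done with Vocals Soundcheck.
Full Overdub starts before Percussion Warm-up ends → Percussion Warm-up and Full Overdub overlap.
Chamber Soundcheck starts after Percussion Warm-up ends — done with Percussion Warm-up.
Chamber Soundcheck starts after Full Overdub ends — done with Full Overdub.
Strings Warm-up starts after Chamber Soundcheck ends — done with Chamber Soundcheck.
Full Warm-up starts before Strings Warm-up ends → Strings Warm-up and Full Warm-up overlap.
Woodwind Warm-up starts after Strings Warm-up ends — done with Strings Warm-up.
Woodwind Warm-up starts after Full Warm-up ends — done with Full Warm-up.
Rhythm Tracking starts before Woodwind Warm-up ends → Woodwind Warm-up and Rhythm Tracking overlap.
Soloist Overdub starts before Woodwind Warm-up ends → Woodwind Warm-up and Soloist Overdub overlap.
Soloist Overdub starts before Rhythm Tracking ends → Rhythm Tracking and Soloist Overdub overlap.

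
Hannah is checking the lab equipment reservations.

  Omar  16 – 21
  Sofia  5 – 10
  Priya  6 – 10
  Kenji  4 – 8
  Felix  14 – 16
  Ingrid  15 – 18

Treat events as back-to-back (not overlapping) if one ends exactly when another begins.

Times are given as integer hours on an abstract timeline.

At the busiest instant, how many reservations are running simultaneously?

Sort all start/end points and keep a running count:
4 start Kenji → 1
5 start Sofia → 2
6 start Priya → 3
8 end Kenji → 2
10 end Priya → 1
10 end Sofia → 0
14 start Felix → 1
15 start Ingrid → 2
16 end Felix → 1
16 start Omar → 2
18 end Ingrid → 1
21 end Omar → 0
Peak is 3, at 6 (Kenji, Priya, Sofia).

3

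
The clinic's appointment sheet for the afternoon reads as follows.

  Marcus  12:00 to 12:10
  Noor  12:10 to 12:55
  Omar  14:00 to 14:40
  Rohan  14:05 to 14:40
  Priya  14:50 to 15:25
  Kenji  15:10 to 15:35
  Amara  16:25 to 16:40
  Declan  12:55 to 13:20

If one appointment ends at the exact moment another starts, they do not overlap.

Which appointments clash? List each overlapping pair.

Kenji & Priya, Omar & Rohan

Sorted by start: Marcus, Noor, Declan, Omar, Rohan, Priya, Kenji, Amara.
Noor starts exactly when Marcus ends (back-to-back, no overlap) — done with Marcus.
Declan starts exactly when Noor ends (back-to-back, no overlap) — done with Noor.
Omar starts after Declan ends — done with Declan.
Rohan starts before Omar ends → Omar and Rohan overlap.
Priya starts after Omar ends — done with Omar.
Priya starts after Rohan ends — done with Rohan.
Kenji starts before Priya ends → Priya and Kenji overlap.
Amara starts after Priya ends.
Amara starts after Kenji ends.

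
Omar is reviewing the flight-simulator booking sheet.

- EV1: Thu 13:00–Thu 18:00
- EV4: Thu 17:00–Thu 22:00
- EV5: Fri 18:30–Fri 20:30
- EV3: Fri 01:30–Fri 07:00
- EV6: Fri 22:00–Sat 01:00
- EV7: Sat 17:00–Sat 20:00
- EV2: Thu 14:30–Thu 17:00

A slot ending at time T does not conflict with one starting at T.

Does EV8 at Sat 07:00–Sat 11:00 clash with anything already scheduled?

No — it doesn't clash with anything

EV1: ends Thu 18:00 at or before EV8 starts Sat 07:00 → clear.
EV2: ends Thu 17:00 at or before EV8 starts Sat 07:00 → clear.
EV4: ends Thu 22:00 at or before EV8 starts Sat 07:00 → clear.
EV3: ends Fri 07:00 at or before EV8 starts Sat 07:00 → clear.
EV5: ends Fri 20:30 at or before EV8 starts Sat 07:00 → clear.
EV6: ends Sat 01:00 at or before EV8 starts Sat 07:00 → clear.
EV7: starts Sat 17:00 at or after EV8 ends Sat 11:00 → clear.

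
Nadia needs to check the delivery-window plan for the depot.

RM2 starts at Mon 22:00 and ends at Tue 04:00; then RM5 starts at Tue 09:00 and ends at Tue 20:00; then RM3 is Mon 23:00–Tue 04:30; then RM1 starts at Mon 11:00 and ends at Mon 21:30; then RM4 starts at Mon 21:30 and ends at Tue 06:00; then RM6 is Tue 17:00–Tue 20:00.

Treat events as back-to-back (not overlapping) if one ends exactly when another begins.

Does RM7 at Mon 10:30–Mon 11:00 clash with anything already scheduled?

No — it doesn't clash with anything

RM1: starts Mon 11:00 at or after RM7 ends Mon 11:00 → clear.
RM4: starts Mon 21:30 at or after RM7 ends Mon 11:00 → clear.
RM2: starts Mon 22:00 at or after RM7 ends Mon 11:00 → clear.
RM3: starts Mon 23:00 at or after RM7 ends Mon 11:00 → clear.
RM5: starts Tue 09:00 at or after RM7 ends Mon 11:00 → clear.
RM6: starts Tue 17:00 at or after RM7 ends Mon 11:00 → clear.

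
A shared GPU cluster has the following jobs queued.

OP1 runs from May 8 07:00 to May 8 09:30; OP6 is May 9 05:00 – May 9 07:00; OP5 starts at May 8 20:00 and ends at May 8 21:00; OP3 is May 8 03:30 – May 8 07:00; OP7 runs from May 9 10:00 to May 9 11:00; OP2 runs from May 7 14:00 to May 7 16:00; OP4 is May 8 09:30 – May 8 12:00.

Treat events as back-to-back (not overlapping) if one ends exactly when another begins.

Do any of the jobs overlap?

Sorted by start: OP2, OP3, OP1, OP4, OP5, OP6, OP7.
OP3 starts after OP2 ends; OP2 is clear from here.
OP1 starts exactly when OP3 ends (back-to-back, no overlap); OP3 is clear from here.
OP4 starts exactly when OP1 ends (back-to-back, no overlap); OP1 is clear from here.
OP5 starts after OP4 ends; OP4 is clear from here.
OP6 starts after OP5 ends; OP5 is clear from here.
OP7 starts after OP6 ends.
Every pair is clear; the schedule has no overlaps.

No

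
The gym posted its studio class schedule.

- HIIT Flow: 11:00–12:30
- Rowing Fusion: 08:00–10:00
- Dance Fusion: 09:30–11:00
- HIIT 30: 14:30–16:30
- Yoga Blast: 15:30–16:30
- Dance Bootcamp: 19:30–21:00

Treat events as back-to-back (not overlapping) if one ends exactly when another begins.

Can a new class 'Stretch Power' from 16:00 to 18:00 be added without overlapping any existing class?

No — it overlaps HIIT 30, Yoga Blast

Rowing Fusion: ends 10:00 at or before Stretch Power starts 16:00 → clear.
Dance Fusion: ends 11:00 at or before Stretch Power starts 16:00 → clear.
HIIT Flow: ends 12:30 at or before Stretch Power starts 16:00 → clear.
HIIT 30: starts 14:30 before Stretch Power ends 18:00, and ends 16:30 after Stretch Power starts 16:00 → overlap.
Yoga Blast: starts 15:30 before Stretch Power ends 18:00, and ends 16:30 after Stretch Power starts 16:00 → overlap.
Dance Bootcamp: starts 19:30 at or after Stretch Power ends 18:00 → clear.
Stretch Power overlaps HIIT 30, Yoga Blast.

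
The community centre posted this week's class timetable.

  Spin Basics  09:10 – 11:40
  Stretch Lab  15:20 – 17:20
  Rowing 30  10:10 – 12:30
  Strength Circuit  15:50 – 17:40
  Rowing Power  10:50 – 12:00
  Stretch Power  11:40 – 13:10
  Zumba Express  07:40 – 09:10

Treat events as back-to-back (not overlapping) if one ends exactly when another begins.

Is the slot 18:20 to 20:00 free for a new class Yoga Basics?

Zumba Express: ends 09:10 at or before Yoga Basics starts 18:20 → clear.
Spin Basics: ends 11:40 at or before Yoga Basics starts 18:20 → clear.
Rowing 30: ends 12:30 at or before Yoga Basics starts 18:20 → clear.
Rowing Power: ends 12:00 at or before Yoga Basics starts 18:20 → clear.
Stretch Power: ends 13:10 at or before Yoga Basics starts 18:20 → clear.
Stretch Lab: ends 17:20 at or before Yoga Basics starts 18:20 → clear.
Strength Circuit: ends 17:40 at or before Yoga Basics starts 18:20 → clear.

Yes — the slot is free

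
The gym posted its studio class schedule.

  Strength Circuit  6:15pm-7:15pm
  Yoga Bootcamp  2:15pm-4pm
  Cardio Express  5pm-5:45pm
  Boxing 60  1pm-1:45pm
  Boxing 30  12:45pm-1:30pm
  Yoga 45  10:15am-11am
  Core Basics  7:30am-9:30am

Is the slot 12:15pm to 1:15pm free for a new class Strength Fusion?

No — it overlaps Boxing 30, Boxing 60

Core Basics: ends 9:30am at or before Strength Fusion starts 12:15pm → clear.
Yoga 45: ends 11am at or before Strength Fusion starts 12:15pm → clear.
Boxing 30: starts 12:45pm before Strength Fusion ends 1:15pm, and ends 1:30pm after Strength Fusion starts 12:15pm → overlap.
Boxing 60: starts 1pm before Strength Fusion ends 1:15pm, and ends 1:45pm after Strength Fusion starts 12:15pm → overlap.
Yoga Bootcamp: starts 2:15pm at or after Strength Fusion ends 1:15pm → clear.
Cardio Express: starts 5pm at or after Strength Fusion ends 1:15pm → clear.
Strength Circuit: starts 6:15pm at or after Strength Fusion ends 1:15pm → clear.
Strength Fusion overlaps Boxing 30, Boxing 60.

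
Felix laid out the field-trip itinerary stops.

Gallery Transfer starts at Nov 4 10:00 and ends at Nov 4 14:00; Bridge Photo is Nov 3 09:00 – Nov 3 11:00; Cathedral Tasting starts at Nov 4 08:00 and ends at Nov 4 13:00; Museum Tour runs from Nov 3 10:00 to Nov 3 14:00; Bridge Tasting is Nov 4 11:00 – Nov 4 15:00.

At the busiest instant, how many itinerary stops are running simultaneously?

Sort all start/end points and keep a running count:
Nov 3 09:00 start Bridge Photo → 1
Nov 3 10:00 start Museum Tour → 2
Nov 3 11:00 end Bridge Photo → 1
Nov 3 14:00 end Museum Tour → 0
Nov 4 08:00 start Cathedral Tasting → 1
Nov 4 10:00 start Gallery Transfer → 2
Nov 4 11:00 start Bridge Tasting → 3
Nov 4 13:00 end Cathedral Tasting → 2
Nov 4 14:00 end Gallery Transfer → 1
Nov 4 15:00 end Bridge Tasting → 0
Peak is 3, at Nov 4 11:00 (Bridge Tasting, Cathedral Tasting, Gallery Transfer).

3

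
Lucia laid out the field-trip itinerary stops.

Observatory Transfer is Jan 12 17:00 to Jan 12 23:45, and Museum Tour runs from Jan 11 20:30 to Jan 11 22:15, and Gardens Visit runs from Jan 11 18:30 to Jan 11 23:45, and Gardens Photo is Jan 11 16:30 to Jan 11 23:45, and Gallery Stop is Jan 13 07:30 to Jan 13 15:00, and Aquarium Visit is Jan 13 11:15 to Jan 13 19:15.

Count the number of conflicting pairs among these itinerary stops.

Sorted by start: Gardens Photo, Gardens Visit, Museum Tour, Observatory Transfer, Gallery Stop, Aquarium Visit.
Gardens Visit starts before Gardens Photo ends → Gardens Photo and Gardens Visit overlap.
Museum Tour starts before Gardens Photo ends → Gardens Photo and Museum Tour overlap.
Observatory Transfer starts after Gardens Photo ends; Gardens Photo is clear from here.
Museum Tour starts before Gardens Visit ends → Gardens Visit and Museum Tour overlap.
Observatory Transfer starts after Gardens Visit ends; Gardens Visit is clear from here.
Observatory Transfer starts after Museum Tour ends; Museum Tour is clear from here.
Gallery Stop starts after Observatory Transfer ends; Observatory Transfer is clear from here.
Aquarium Visit starts before Gallery Stop ends → Gallery Stop and Aquarium Visit overlap.
Overlapping pairs: Aquarium Visit & Gallery Stop, Gardens Photo & Gardens Visit, Gardens Photo & Museum Tour, Gardens Visit & Museum Tour — 4 in total.

4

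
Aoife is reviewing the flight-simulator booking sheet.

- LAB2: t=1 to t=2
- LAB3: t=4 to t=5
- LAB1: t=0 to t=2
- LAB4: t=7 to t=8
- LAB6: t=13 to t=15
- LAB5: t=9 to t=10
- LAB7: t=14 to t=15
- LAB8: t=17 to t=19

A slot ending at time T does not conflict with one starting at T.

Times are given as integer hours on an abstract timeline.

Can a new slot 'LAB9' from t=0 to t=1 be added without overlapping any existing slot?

No — it overlaps LAB1

LAB1: starts t=0 before LAB9 ends t=1, and ends t=2 after LAB9 starts t=0 → overlap.
LAB2: starts t=1 at or after LAB9 ends t=1 → clear.
LAB3: starts t=4 at or after LAB9 ends t=1 → clear.
LAB4: starts t=7 at or after LAB9 ends t=1 → clear.
LAB5: starts t=9 at or after LAB9 ends t=1 → clear.
LAB6: starts t=13 at or after LAB9 ends t=1 → clear.
LAB7: starts t=14 at or after LAB9 ends t=1 → clear.
LAB8: starts t=17 at or after LAB9 ends t=1 → clear.
LAB9 overlaps LAB1.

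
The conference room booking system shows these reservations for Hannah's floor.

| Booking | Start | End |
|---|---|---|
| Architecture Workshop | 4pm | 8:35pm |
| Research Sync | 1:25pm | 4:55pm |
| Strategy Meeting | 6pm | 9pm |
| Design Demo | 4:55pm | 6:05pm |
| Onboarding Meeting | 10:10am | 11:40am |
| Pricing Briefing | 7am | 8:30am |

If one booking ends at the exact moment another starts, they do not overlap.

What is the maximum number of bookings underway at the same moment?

3

Walk through starts and ends in time order (an end at T is processed before a start at T):
7am start Pricing Briefing → 1
8:30am end Pricing Briefing → 0
10:10am start Onboarding Meeting → 1
11:40am end Onboarding Meeting → 0
1:25pm start Research Sync → 1
4pm start Architecture Workshop → 2
4:55pm end Research Sync → 1
4:55pm start Design Demo → 2
6pm start Strategy Meeting → 3
6:05pm end Design Demo → 2
8:35pm end Architecture Workshop → 1
9pm end Strategy Meeting → 0
Peak is 3, at 6pm (Architecture Workshop, Design Demo, Strategy Meeting).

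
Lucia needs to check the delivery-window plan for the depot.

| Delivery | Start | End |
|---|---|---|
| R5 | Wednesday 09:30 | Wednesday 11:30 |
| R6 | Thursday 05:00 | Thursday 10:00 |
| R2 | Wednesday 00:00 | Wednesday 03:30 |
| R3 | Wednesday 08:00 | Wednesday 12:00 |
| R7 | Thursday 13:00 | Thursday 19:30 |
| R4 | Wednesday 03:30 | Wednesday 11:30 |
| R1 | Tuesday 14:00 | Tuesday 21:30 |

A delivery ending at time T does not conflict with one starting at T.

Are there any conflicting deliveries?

Yes

Sorted by start: R1, R2, R4, R3, R5, R6, R7.
R2 starts after R1 ends, so nothing later overlaps R1 either.
R4 starts exactly when R2 ends (back-to-back, no overlap), so nothing later overlaps R2 either.
R3 starts before R4 ends → R4 and R3 overlap.
That's a conflict, so the schedule is not conflict-free.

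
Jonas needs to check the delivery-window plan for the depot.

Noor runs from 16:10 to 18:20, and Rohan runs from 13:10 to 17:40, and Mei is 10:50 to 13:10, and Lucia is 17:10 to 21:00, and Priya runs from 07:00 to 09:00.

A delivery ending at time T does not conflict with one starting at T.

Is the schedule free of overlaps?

Sorted by start: Priya, Mei, Rohan, Noor, Lucia.
Mei starts after Priya ends; Priya is clear from here.
Rohan starts exactly when Mei ends (back-to-back, no overlap); Mei is clear from here.
Noor starts before Rohan ends → Rohan and Noor overlap.
That's a conflict, so the schedule is not conflict-free.

No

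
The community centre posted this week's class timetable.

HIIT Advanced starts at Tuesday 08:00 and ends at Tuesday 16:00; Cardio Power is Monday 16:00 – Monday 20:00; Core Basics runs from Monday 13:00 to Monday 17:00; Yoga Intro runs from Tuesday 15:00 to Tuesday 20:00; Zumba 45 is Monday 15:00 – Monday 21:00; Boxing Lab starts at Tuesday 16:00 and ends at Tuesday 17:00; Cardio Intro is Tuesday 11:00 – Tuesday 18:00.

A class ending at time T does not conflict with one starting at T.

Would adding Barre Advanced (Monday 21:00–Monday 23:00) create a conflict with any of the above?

Core Basics: ends Monday 17:00 at or before Barre Advanced starts Monday 21:00 → clear.
Zumba 45: ends Monday 21:00 at or before Barre Advanced starts Monday 21:00 → clear.
Cardio Power: ends Monday 20:00 at or before Barre Advanced starts Monday 21:00 → clear.
HIIT Advanced: starts Tuesday 08:00 at or after Barre Advanced ends Monday 23:00 → clear.
Cardio Intro: starts Tuesday 11:00 at or after Barre Advanced ends Monday 23:00 → clear.
Yoga Intro: starts Tuesday 15:00 at or after Barre Advanced ends Monday 23:00 → clear.
Boxing Lab: starts Tuesday 16:00 at or after Barre Advanced ends Monday 23:00 → clear.

No — it doesn't clash with anything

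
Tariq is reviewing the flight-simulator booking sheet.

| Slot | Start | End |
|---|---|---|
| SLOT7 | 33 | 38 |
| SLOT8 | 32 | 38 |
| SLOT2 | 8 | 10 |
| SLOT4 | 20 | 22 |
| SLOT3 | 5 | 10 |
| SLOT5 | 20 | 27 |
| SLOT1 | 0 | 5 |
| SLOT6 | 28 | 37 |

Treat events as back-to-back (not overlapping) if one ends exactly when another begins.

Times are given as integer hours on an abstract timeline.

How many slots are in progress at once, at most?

3

Sweep the timeline, counting +1 at each start and −1 at each end (ends before starts at a tie):
0 start SLOT1 → 1
5 end SLOT1 → 0
5 start SLOT3 → 1
8 start SLOT2 → 2
10 end SLOT2 → 1
10 end SLOT3 → 0
20 start SLOT4 → 1
20 start SLOT5 → 2
22 end SLOT4 → 1
27 end SLOT5 → 0
28 start SLOT6 → 1
32 start SLOT8 → 2
33 start SLOT7 → 3
37 end SLOT6 → 2
38 end SLOT7 → 1
38 end SLOT8 → 0
Peak is 3, at 33 (SLOT6, SLOT7, SLOT8).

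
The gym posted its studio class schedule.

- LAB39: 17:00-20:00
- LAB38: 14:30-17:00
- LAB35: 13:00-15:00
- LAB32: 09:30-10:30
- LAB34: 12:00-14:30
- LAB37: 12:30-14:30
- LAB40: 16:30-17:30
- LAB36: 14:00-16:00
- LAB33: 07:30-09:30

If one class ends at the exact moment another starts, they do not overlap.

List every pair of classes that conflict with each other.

Two intervals overlap when each starts before the other ends.
Sorted by start: LAB33, LAB32, LAB34, LAB37, LAB35, LAB36, LAB38, LAB40, LAB39.
LAB32 starts exactly when LAB33 ends (back-to-back, no overlap) — done with LAB33.
LAB34 starts after LAB32 ends — done with LAB32.
LAB37 starts before LAB34 ends → LAB34 and LAB37 overlap.
LAB35 starts before LAB34 ends → LAB34 and LAB35 overlap.
LAB36 starts before LAB34 ends → LAB34 and LAB36 overlap.
LAB38 starts exactly when LAB34 ends (back-to-back, no overlap) — done with LAB34.
LAB35 starts before LAB37 ends → LAB37 and LAB35 overlap.
LAB36 starts before LAB37 ends → LAB37 and LAB36 overlap.
LAB38 starts exactly when LAB37 ends (back-to-back, no overlap) — done with LAB37.
LAB36 starts before LAB35 ends → LAB35 and LAB36 overlap.
LAB38 starts before LAB35 ends → LAB35 and LAB38 overlap.
LAB40 starts after LAB35 ends — done with LAB35.
LAB38 starts before LAB36 ends → LAB36 and LAB38 overlap.
LAB40 starts after LAB36 ends — done with LAB36.
LAB40 starts before LAB38 ends → LAB38 and LAB40 overlap.
LAB39 starts exactly when LAB38 ends (back-to-back, no overlap).
LAB39 starts before LAB40 ends → LAB40 and LAB39 overlap.

LAB34 & LAB35, LAB34 & LAB36, LAB34 & LAB37, LAB35 & LAB36, LAB35 & LAB37, LAB35 & LAB38, LAB36 & LAB37, LAB36 & LAB38, LAB38 & LAB40, LAB39 & LAB40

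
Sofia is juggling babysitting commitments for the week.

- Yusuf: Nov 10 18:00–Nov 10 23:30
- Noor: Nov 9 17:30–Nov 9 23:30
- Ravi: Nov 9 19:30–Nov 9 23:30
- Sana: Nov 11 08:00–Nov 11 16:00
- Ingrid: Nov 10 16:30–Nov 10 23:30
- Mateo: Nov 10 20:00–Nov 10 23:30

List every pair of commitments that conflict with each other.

Ingrid & Mateo, Ingrid & Yusuf, Mateo & Yusuf, Noor & Ravi

Sorted by start: Noor, Ravi, Ingrid, Yusuf, Mateo, Sana.
Ravi starts before Noor ends → Noor and Ravi overlap.
Ingrid starts after Noor ends — done with Noor.
Ingrid starts after Ravi ends — done with Ravi.
Yusuf starts before Ingrid ends → Ingrid and Yusuf overlap.
Mateo starts before Ingrid ends → Ingrid and Mateo overlap.
Sana starts after Ingrid ends.
Mateo starts before Yusuf ends → Yusuf and Mateo overlap.
Sana starts after Yusuf ends.
Sana starts after Mateo ends.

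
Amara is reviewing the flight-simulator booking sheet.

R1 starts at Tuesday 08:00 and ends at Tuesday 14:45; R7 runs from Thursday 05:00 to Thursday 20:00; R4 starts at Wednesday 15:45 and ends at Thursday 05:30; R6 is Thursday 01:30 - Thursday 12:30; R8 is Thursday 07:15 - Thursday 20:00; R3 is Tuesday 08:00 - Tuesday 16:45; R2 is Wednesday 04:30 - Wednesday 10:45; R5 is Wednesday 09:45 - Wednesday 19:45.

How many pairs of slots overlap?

Check each pair: they overlap iff neither finishes before the other starts.
Sorted by start: R1, R3, R2, R5, R4, R6, R7, R8.
R3 starts before R1 ends → R1 and R3 overlap.
R2 starts after R1 ends; R1 is clear from here.
R2 starts after R3 ends; R3 is clear from here.
R5 starts before R2 ends → R2 and R5 overlap.
R4 starts after R2 ends; R2 is clear from here.
R4 starts before R5 ends → R5 and R4 overlap.
R6 starts after R5 ends; R5 is clear from here.
R6 starts before R4 ends → R4 and R6 overlap.
R7 starts before R4 ends → R4 and R7 overlap.
R8 starts after R4 ends.
R7 starts before R6 ends → R6 and R7 overlap.
R8 starts before R6 ends → R6 and R8 overlap.
R8 starts before R7 ends → R7 and R8 overlap.
Overlapping pairs: R1 & R3, R2 & R5, R4 & R5, R4 & R6, R4 & R7, R6 & R7, R6 & R8, R7 & R8 — 8 in total.

8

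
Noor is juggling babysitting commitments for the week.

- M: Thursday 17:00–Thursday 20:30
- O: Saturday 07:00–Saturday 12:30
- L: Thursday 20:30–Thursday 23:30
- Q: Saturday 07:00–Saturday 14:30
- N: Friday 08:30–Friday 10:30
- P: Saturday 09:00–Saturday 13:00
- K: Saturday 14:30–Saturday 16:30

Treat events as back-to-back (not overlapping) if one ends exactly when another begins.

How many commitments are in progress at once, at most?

Sort all start/end points and keep a running count:
Thursday 17:00 start M → 1
Thursday 20:30 end M → 0
Thursday 20:30 start L → 1
Thursday 23:30 end L → 0
Friday 08:30 start N → 1
Friday 10:30 end N → 0
Saturday 07:00 start O → 1
Saturday 07:00 start Q → 2
Saturday 09:00 start P → 3
Saturday 12:30 end O → 2
Saturday 13:00 end P → 1
Saturday 14:30 end Q → 0
Saturday 14:30 start K → 1
Saturday 16:30 end K → 0
Peak is 3, at Saturday 09:00 (O, P, Q).

3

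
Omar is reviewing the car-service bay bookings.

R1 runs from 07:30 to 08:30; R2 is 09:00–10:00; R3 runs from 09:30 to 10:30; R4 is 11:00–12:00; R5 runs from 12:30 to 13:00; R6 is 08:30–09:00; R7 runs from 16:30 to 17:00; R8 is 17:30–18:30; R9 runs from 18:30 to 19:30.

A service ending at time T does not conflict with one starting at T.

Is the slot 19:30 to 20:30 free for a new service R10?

R1: ends 08:30 at or before R10 starts 19:30 → clear.
R6: ends 09:00 at or before R10 starts 19:30 → clear.
R2: ends 10:00 at or before R10 starts 19:30 → clear.
R3: ends 10:30 at or before R10 starts 19:30 → clear.
R4: ends 12:00 at or before R10 starts 19:30 → clear.
R5: ends 13:00 at or before R10 starts 19:30 → clear.
R7: ends 17:00 at or before R10 starts 19:30 → clear.
R8: ends 18:30 at or before R10 starts 19:30 → clear.
R9: ends 19:30 at or before R10 starts 19:30 → clear.

Yes — the slot is free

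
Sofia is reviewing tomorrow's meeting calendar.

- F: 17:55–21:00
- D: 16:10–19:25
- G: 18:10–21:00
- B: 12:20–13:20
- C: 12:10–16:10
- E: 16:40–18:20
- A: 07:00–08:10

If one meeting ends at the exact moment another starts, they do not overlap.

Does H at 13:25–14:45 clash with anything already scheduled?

Yes — it overlaps C

A: ends 08:10 at or before H starts 13:25 → clear.
C: starts 12:10 before H ends 14:45, and ends 16:10 after H starts 13:25 → overlap.
B: ends 13:20 at or before H starts 13:25 → clear.
D: starts 16:10 at or after H ends 14:45 → clear.
E: starts 16:40 at or after H ends 14:45 → clear.
F: starts 17:55 at or after H ends 14:45 → clear.
G: starts 18:10 at or after H ends 14:45 → clear.
H overlaps C.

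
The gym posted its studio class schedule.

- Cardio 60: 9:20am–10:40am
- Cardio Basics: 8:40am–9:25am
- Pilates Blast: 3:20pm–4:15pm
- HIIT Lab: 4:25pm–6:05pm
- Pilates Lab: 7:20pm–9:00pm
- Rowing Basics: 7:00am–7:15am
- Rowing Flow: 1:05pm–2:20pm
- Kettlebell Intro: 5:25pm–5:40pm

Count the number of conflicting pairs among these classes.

Sorted by start: Rowing Basics, Cardio Basics, Cardio 60, Rowing Flow, Pilates Blast, HIIT Lab, Kettlebell Intro, Pilates Lab.
Cardio Basics starts after Rowing Basics ends, so Rowing Basics has no further overlaps.
Cardio 60 starts before Cardio Basics ends → Cardio Basics and Cardio 60 overlap.
Rowing Flow starts after Cardio Basics ends, so Cardio Basics has no further overlaps.
Rowing Flow starts after Cardio 60 ends, so Cardio 60 has no further overlaps.
Pilates Blast starts after Rowing Flow ends, so Rowing Flow has no further overlaps.
HIIT Lab starts after Pilates Blast ends, so Pilates Blast has no further overlaps.
Kettlebell Intro starts before HIIT Lab ends → HIIT Lab and Kettlebell Intro overlap.
Pilates Lab starts after HIIT Lab ends.
Pilates Lab starts after Kettlebell Intro ends.
Overlapping pairs: Cardio 60 & Cardio Basics, HIIT Lab & Kettlebell Intro — 2 in total.

2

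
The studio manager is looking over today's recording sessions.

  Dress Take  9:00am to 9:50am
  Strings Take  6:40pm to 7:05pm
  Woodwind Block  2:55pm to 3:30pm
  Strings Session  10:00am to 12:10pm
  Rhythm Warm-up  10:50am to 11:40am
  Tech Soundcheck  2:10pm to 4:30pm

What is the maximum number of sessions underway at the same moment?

2

Sweep the timeline, counting +1 at each start and −1 at each end (ends before starts at a tie):
9:00am start Dress Take → 1
9:50am end Dress Take → 0
10:00am start Strings Session → 1
10:50am start Rhythm Warm-up → 2
11:40am end Rhythm Warm-up → 1
12:10pm end Strings Session → 0
2:10pm start Tech Soundcheck → 1
2:55pm start Woodwind Block → 2
3:30pm end Woodwind Block → 1
4:30pm end Tech Soundcheck → 0
6:40pm start Strings Take → 1
7:05pm end Strings Take → 0
Peak is 2, at 10:50am (Rhythm Warm-up, Strings Session).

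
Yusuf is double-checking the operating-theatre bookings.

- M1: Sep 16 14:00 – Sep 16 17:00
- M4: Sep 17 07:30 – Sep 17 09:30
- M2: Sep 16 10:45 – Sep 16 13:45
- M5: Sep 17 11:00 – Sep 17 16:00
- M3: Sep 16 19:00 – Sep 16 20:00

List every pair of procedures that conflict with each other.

no overlapping pairs

Sorted by start: M2, M1, M3, M4, M5.
M1 starts after M2 ends; M2 is clear from here.
M3 starts after M1 ends; M1 is clear from here.
M4 starts after M3 ends; M3 is clear from here.
M5 starts after M4 ends.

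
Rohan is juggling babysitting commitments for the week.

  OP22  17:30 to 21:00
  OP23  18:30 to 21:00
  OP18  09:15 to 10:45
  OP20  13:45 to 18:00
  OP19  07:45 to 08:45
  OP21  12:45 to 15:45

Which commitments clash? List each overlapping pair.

Check each pair: they overlap iff neither finishes before the other starts.
Sorted by start: OP19, OP18, OP21, OP20, OP22, OP23.
OP18 starts after OP19 ends — done with OP19.
OP21 starts after OP18 ends — done with OP18.
OP20 starts before OP21 ends → OP21 and OP20 overlap.
OP22 starts after OP21 ends — done with OP21.
OP22 starts before OP20 ends → OP20 and OP22 overlap.
OP23 starts after OP20 ends.
OP23 starts before OP22 ends → OP22 and OP23 overlap.

OP20 & OP21, OP20 & OP22, OP22 & OP23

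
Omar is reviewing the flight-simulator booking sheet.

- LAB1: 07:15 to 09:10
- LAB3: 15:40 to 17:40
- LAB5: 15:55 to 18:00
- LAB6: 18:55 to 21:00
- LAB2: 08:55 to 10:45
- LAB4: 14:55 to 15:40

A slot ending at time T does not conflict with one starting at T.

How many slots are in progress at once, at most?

2

Walk through starts and ends in time order (an end at T is processed before a start at T):
07:15 start LAB1 → 1
08:55 start LAB2 → 2
09:10 end LAB1 → 1
10:45 end LAB2 → 0
14:55 start LAB4 → 1
15:40 end LAB4 → 0
15:40 start LAB3 → 1
15:55 start LAB5 → 2
17:40 end LAB3 → 1
18:00 end LAB5 → 0
18:55 start LAB6 → 1
21:00 end LAB6 → 0
Peak is 2, at 08:55 (LAB1, LAB2).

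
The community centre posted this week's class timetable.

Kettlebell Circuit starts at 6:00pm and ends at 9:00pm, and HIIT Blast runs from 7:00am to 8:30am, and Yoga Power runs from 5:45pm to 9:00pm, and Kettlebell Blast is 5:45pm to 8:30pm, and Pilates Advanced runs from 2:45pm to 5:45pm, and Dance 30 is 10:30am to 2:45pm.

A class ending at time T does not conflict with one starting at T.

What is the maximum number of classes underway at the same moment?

3

Walk through starts and ends in time order (an end at T is processed before a start at T):
7:00am start HIIT Blast → 1
8:30am end HIIT Blast → 0
10:30am start Dance 30 → 1
2:45pm end Dance 30 → 0
2:45pm start Pilates Advanced → 1
5:45pm end Pilates Advanced → 0
5:45pm start Kettlebell Blast → 1
5:45pm start Yoga Power → 2
6:00pm start Kettlebell Circuit → 3
8:30pm end Kettlebell Blast → 2
9:00pm end Kettlebell Circuit → 1
9:00pm end Yoga Power → 0
Peak is 3, at 6:00pm (Kettlebell Blast, Kettlebell Circuit, Yoga Power).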